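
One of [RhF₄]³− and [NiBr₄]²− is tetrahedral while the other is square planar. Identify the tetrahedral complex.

For [RhF₄]³−: Each fluoride is −1; balancing the −3 overall charge requires Rh(I). Group 9 minus oxidation state 1 gives a d⁸ configuration. A 4d d⁸ ion has a large crystal-field splitting; square planar leaves the high-energy d_{x²−y²} orbital empty and maximises CFSE. → square planar.
For [NiBr₄]²−: Ligand charges: each bromide is −1. With an overall charge of −2 the nickel centre must be in the +2 oxidation state. Group 10 minus oxidation state 2 gives a d⁸ configuration. Bromide is a weak-field ligand. With weak-field ligands the CFSE gain from square planar is small, so a 3d d⁸ ion takes the sterically preferred tetrahedral geometry. → tetrahedral.

[NiBr₄]²−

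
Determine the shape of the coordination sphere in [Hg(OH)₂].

linear

Summing ligand charges against the 0 overall charge gives an oxidation state of +2 for mercury.
Mercury is a group-12 element; Hg(II) is therefore d¹⁰.
With 2 monodentate ligands the coordination number is 2.
A d¹⁰ ion with only two ligands adopts a linear arrangement (sp hybridisation; no CFSE preference).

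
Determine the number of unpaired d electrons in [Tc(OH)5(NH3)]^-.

Each hydroxide is −1; ammonia is neutral; balancing the −1 overall charge requires Tc(IV).
Tc sits in group 7, so the d-electron count is 7 − 4 = 3.
In an octahedral field the d³ configuration is t₂g³e_g⁰ (only one arrangement possible), giving 3 unpaired electrons.

3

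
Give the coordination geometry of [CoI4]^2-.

tetrahedral

Ligand charges: each iodide is −1. With an overall charge of −2 the cobalt centre must be in the +2 oxidation state.
Group 9 minus oxidation state 2 gives a d⁷ configuration.
With 4 monodentate ligands the coordination number is 4.
Iodide is a weak-field ligand.
For a high-spin 3d d⁷ ion with weak-field ligands the small Δₜ gives little square-planar CFSE advantage, so four ligands adopt the sterically favoured tetrahedral geometry.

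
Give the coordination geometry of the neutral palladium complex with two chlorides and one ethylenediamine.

Summing ligand charges against the 0 overall charge gives an oxidation state of +2 for palladium.
Pd sits in group 10, so the d-electron count is 10 − 2 = 8.
Counting donor atoms: 2×chloride (monodentate) → 2 donors; 1×ethylenediamine (bidentate) → 2 donors. Coordination number = 4.
A 4d d⁸ ion has a large crystal-field splitting; square planar leaves the high-energy d_{x²−y²} orbital empty and maximises CFSE.

square planar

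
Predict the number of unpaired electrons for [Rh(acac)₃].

Each acetylacetonate is −1; balancing the 0 overall charge requires Rh(III).
Rh sits in group 9, so the d-electron count is 9 − 3 = 6.
Counting donor atoms: 3×acetylacetonate (bidentate) → 6 donors. Coordination number = 6.
The spin state decides the count: a 4d ion has a large Δₒ and is invariably low-spin.
An octahedral low-spin d⁶ ion is t₂g⁶e_g⁰, giving 0 unpaired electrons.

0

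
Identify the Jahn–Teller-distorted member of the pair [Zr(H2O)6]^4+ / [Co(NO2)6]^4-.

[Co(NO2)6]^4-

[Zr(H2O)6]^4+: Water is neutral; balancing the +4 overall charge requires Zr(IV). Zirconium is a group-4 element; Zr(IV) is therefore d⁰. The d⁰ configuration leaves the e_g set evenly filled (or empty) — no strong Jahn–Teller driving force.
[Co(NO2)6]^4-: Summing ligand charges against the −4 overall charge gives an oxidation state of +2 for cobalt. Co sits in group 9, so the d-electron count is 9 − 2 = 7. Nitro (N-bound nitrite) is a strong-field ligand (high in the spectrochemical series) for a first-row metal, so the complex is low-spin. The t₂g⁶e_g¹ (low-spin) configuration has an unevenly filled e_g set; the Jahn–Teller theorem predicts a tetragonal distortion (typically axial elongation) to lift the degeneracy.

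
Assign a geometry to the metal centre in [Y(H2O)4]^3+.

Water is neutral; balancing the +3 overall charge requires Y(III).
Group 3 minus oxidation state 3 gives a d⁰ configuration.
With 4 monodentate ligands the coordination number is 4.
A d⁰ ion has no crystal-field stabilisation preference between square planar and tetrahedral, so four ligands adopt the sterically favoured tetrahedral geometry.

tetrahedral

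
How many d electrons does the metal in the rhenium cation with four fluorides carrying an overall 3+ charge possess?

Each fluoride is −1; balancing the +3 overall charge requires Re(VII).
Rhenium is a group-7 element; Re(VII) is therefore d⁰.

d0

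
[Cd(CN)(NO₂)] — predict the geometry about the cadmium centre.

Ligand charges: each cyanide is −1; each nitro (N-bound nitrite) is −1. With an overall charge of 0 the cadmium centre must be in the +2 oxidation state.
Group 12 minus oxidation state 2 gives a d¹⁰ configuration.
Coordination number: 2.
A d¹⁰ ion with only two ligands adopts a linear arrangement (sp hybridisation; no CFSE preference).

linear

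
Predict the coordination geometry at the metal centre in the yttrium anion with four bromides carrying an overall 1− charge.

Ligand charges: each bromide is −1. With an overall charge of −1 the yttrium centre must be in the +3 oxidation state.
Y sits in group 3, so the d-electron count is 3 − 3 = 0.
Coordination number: 4.
A d⁰ ion has no crystal-field stabilisation preference between square planar and tetrahedral, so four ligands adopt the sterically favoured tetrahedral geometry.

tetrahedral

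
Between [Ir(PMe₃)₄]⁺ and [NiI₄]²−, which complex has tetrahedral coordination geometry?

For [Ir(PMe₃)₄]⁺: Trimethylphosphine is neutral; balancing the +1 overall charge requires Ir(I). Group 9 minus oxidation state 1 gives a d⁸ configuration. A 5d d⁸ ion has a large crystal-field splitting; square planar leaves the high-energy d_{x²−y²} orbital empty and maximises CFSE. → square planar.
For [NiI₄]²−: Summing ligand charges against the −2 overall charge gives an oxidation state of +2 for nickel. Nickel is a group-10 element; Ni(II) is therefore d⁸. Iodide is a weak-field ligand. With weak-field ligands the CFSE gain from square planar is small, so a 3d d⁸ ion takes the sterically preferred tetrahedral geometry. → tetrahedral.

[NiI₄]²−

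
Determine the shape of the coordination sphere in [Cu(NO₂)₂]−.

Each nitro (N-bound nitrite) is −1; balancing the −1 overall charge requires Cu(I).
Group 11 minus oxidation state 1 gives a d¹⁰ configuration.
With 2 monodentate ligands the coordination number is 2.
A d¹⁰ ion with only two ligands adopts a linear arrangement (sp hybridisation; no CFSE preference).

linear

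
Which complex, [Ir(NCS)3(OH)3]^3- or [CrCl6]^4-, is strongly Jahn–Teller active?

[Ir(NCS)3(OH)3]^3-: Summing ligand charges against the −3 overall charge gives an oxidation state of +3 for iridium. Group 9 minus oxidation state 3 gives a d⁶ configuration. A 5d ion has a large Δₒ and is invariably low-spin. The d⁶ configuration leaves the e_g set evenly filled (or empty) — no strong Jahn–Teller driving force.
[CrCl6]^4-: Each chloride is −1; balancing the −4 overall charge requires Cr(II). Chromium is a group-6 element; Cr(II) is therefore d⁴. Chloride is a weak-field ligand for a first-row metal, so the complex is high-spin. The t₂g³e_g¹ (high-spin) configuration has an unevenly filled e_g set; the Jahn–Teller theorem predicts a tetragonal distortion (typically axial elongation) to lift the degeneracy.

[CrCl6]^4-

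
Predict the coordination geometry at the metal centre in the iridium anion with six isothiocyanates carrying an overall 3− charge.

Ligand charges: each isothiocyanate is −1. With an overall charge of −3 the iridium centre must be in the +3 oxidation state.
Group 9 minus oxidation state 3 gives a d⁶ configuration.
With 6 monodentate ligands the coordination number is 6.
Six donors around a single metal centre give an octahedral coordination sphere.

octahedral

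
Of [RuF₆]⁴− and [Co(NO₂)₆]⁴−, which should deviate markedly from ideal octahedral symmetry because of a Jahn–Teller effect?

[Co(NO₂)₆]⁴−

[RuF₆]⁴−: Each fluoride is −1; balancing the −4 overall charge requires Ru(II). Group 8 minus oxidation state 2 gives a d⁶ configuration. A 4d ion has a large Δₒ and is invariably low-spin. The d⁶ configuration leaves the e_g set evenly filled (or empty) — no strong Jahn–Teller driving force.
[Co(NO₂)₆]⁴−: Ligand charges: each nitro (N-bound nitrite) is −1. With an overall charge of −4 the cobalt centre must be in the +2 oxidation state. Cobalt is a group-9 element; Co(II) is therefore d⁷. Nitro (N-bound nitrite) is a strong-field ligand (high in the spectrochemical series) for a first-row metal, so the complex is low-spin. The t₂g⁶e_g¹ (low-spin) configuration has an unevenly filled e_g set; the Jahn–Teller theorem predicts a tetragonal distortion (typically axial elongation) to lift the degeneracy.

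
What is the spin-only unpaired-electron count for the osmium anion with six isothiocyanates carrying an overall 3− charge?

1 unpaired electron

Summing ligand charges against the −3 overall charge gives an oxidation state of +3 for osmium.
Os sits in group 8, so the d-electron count is 8 − 3 = 5.
The spin state decides the count: a 5d ion has a large Δₒ and is invariably low-spin.
An octahedral low-spin d⁵ ion is t₂g⁵e_g⁰, giving 1 unpaired electron.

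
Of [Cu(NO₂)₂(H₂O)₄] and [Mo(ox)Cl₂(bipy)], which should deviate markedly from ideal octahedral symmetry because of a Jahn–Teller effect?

[Cu(NO₂)₂(H₂O)₄]

[Cu(NO₂)₂(H₂O)₄]: Each nitro (N-bound nitrite) is −1; water is neutral; balancing the 0 overall charge requires Cu(II). Cu sits in group 11, so the d-electron count is 11 − 2 = 9. The t₂g⁶e_g³ configuration has an unevenly filled e_g set; the Jahn–Teller theorem predicts a tetragonal distortion (typically axial elongation) to lift the degeneracy.
[Mo(ox)Cl₂(bipy)]: Summing ligand charges against the 0 overall charge gives an oxidation state of +4 for molybdenum. Mo sits in group 6, so the d-electron count is 6 − 4 = 2. The d² configuration leaves the e_g set evenly filled (or empty) — no strong Jahn–Teller driving force.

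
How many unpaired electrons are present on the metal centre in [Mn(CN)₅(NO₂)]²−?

Summing ligand charges against the −2 overall charge gives an oxidation state of +4 for manganese.
Manganese is a group-7 element; Mn(IV) is therefore d³.
In an octahedral field the d³ configuration is t₂g³e_g⁰ (only one arrangement possible), giving 3 unpaired electrons.

3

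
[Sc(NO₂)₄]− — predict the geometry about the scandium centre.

Summing ligand charges against the −1 overall charge gives an oxidation state of +3 for scandium.
Scandium is a group-3 element; Sc(III) is therefore d⁰.
Coordination number: 4.
A d⁰ ion has no crystal-field stabilisation preference between square planar and tetrahedral, so four ligands adopt the sterically favoured tetrahedral geometry.

tetrahedral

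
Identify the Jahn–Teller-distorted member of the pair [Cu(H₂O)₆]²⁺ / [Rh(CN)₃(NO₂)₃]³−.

[Cu(H₂O)₆]²⁺: Ligand charges: water is neutral. With an overall charge of +2 the copper centre must be in the +2 oxidation state. Group 11 minus oxidation state 2 gives a d⁹ configuration. The t₂g⁶e_g³ configuration has an unevenly filled e_g set; the Jahn–Teller theorem predicts a tetragonal distortion (typically axial elongation) to lift the degeneracy.
[Rh(CN)₃(NO₂)₃]³−: Ligand charges: each cyanide is −1; each nitro (N-bound nitrite) is −1. With an overall charge of −3 the rhodium centre must be in the +3 oxidation state. Rhodium is a group-9 element; Rh(III) is therefore d⁶. A 4d ion has a large Δₒ and is invariably low-spin. The d⁶ configuration leaves the e_g set evenly filled (or empty) — no strong Jahn–Teller driving force.

[Cu(H₂O)₆]²⁺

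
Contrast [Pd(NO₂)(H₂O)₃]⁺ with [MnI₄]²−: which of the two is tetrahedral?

[MnI₄]²−

For [Pd(NO₂)(H₂O)₃]⁺: Summing ligand charges against the +1 overall charge gives an oxidation state of +2 for palladium. Palladium is a group-10 element; Pd(II) is therefore d⁸. A 4d d⁸ ion has a large crystal-field splitting; square planar leaves the high-energy d_{x²−y²} orbital empty and maximises CFSE. → square planar.
For [MnI₄]²−: Ligand charges: each iodide is −1. With an overall charge of −2 the manganese centre must be in the +2 oxidation state. Manganese is a group-7 element; Mn(II) is therefore d⁵. A high-spin d⁵ ion has zero CFSE in either geometry, so four ligands adopt the sterically favoured tetrahedral geometry. → tetrahedral.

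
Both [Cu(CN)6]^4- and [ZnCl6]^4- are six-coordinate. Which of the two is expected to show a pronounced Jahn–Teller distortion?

[Cu(CN)6]^4-

[Cu(CN)6]^4-: Summing ligand charges against the −4 overall charge gives an oxidation state of +2 for copper. Group 11 minus oxidation state 2 gives a d⁹ configuration. The t₂g⁶e_g³ configuration has an unevenly filled e_g set; the Jahn–Teller theorem predicts a tetragonal distortion (typically axial elongation) to lift the degeneracy.
[ZnCl6]^4-: Ligand charges: each chloride is −1. With an overall charge of −4 the zinc centre must be in the +2 oxidation state. Zn sits in group 12, so the d-electron count is 12 − 2 = 10. The d¹⁰ configuration leaves the e_g set evenly filled (or empty) — no strong Jahn–Teller driving force.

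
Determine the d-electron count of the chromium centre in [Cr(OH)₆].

Summing ligand charges against the 0 overall charge gives an oxidation state of +6 for chromium.
Chromium is a group-6 element; Cr(VI) is therefore d⁰.

d0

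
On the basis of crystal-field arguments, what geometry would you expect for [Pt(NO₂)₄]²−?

Each nitro (N-bound nitrite) is −1; balancing the −2 overall charge requires Pt(II).
Group 10 minus oxidation state 2 gives a d⁸ configuration.
With 4 monodentate ligands the coordination number is 4.
A 5d d⁸ ion has a large crystal-field splitting; square planar leaves the high-energy d_{x²−y²} orbital empty and maximises CFSE.

square planar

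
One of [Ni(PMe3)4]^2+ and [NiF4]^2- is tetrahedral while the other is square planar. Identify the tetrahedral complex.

[NiF4]^2-

For [Ni(PMe3)4]^2+: Summing ligand charges against the +2 overall charge gives an oxidation state of +2 for nickel. Ni sits in group 10, so the d-electron count is 10 − 2 = 8. Trimethylphosphine is a strong-field ligand (high in the spectrochemical series). A 3d d⁸ ion with strong-field ligands gains enough CFSE to favour square planar over tetrahedral. → square planar.
For [NiF4]^2-: Summing ligand charges against the −2 overall charge gives an oxidation state of +2 for nickel. Ni sits in group 10, so the d-electron count is 10 − 2 = 8. Fluoride is a weak-field ligand. With weak-field ligands the CFSE gain from square planar is small, so a 3d d⁸ ion takes the sterically preferred tetrahedral geometry. → tetrahedral.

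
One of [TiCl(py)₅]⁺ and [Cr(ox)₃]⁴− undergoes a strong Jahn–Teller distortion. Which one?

[Cr(ox)₃]⁴−

[TiCl(py)₅]⁺: Each chloride is −1; pyridine is neutral; balancing the +1 overall charge requires Ti(II). Group 4 minus oxidation state 2 gives a d² configuration. The d² configuration leaves the e_g set evenly filled (or empty) — no strong Jahn–Teller driving force.
[Cr(ox)₃]⁴−: Summing ligand charges against the −4 overall charge gives an oxidation state of +2 for chromium. Cr sits in group 6, so the d-electron count is 6 − 2 = 4. Oxalate is a weak-field ligand for a first-row metal, so the complex is high-spin. The t₂g³e_g¹ (high-spin) configuration has an unevenly filled e_g set; the Jahn–Teller theorem predicts a tetragonal distortion (typically axial elongation) to lift the degeneracy.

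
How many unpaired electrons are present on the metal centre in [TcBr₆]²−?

3

Summing ligand charges against the −2 overall charge gives an oxidation state of +4 for technetium.
Group 7 minus oxidation state 4 gives a d³ configuration.
In an octahedral field the d³ configuration is t₂g³e_g⁰ (only one arrangement possible), giving 3 unpaired electrons.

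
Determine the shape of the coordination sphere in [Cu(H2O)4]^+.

Ligand charges: water is neutral. With an overall charge of +1 the copper centre must be in the +1 oxidation state.
Cu sits in group 11, so the d-electron count is 11 − 1 = 10.
Coordination number: 4.
A d¹⁰ ion has no crystal-field stabilisation preference between square planar and tetrahedral, so four ligands adopt the sterically favoured tetrahedral geometry.

tetrahedral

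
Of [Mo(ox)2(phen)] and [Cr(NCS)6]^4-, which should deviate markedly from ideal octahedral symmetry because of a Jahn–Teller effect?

[Cr(NCS)6]^4-

[Mo(ox)2(phen)]: Summing ligand charges against the 0 overall charge gives an oxidation state of +4 for molybdenum. Molybdenum is a group-6 element; Mo(IV) is therefore d². The d² configuration leaves the e_g set evenly filled (or empty) — no strong Jahn–Teller driving force.
[Cr(NCS)6]^4-: Summing ligand charges against the −4 overall charge gives an oxidation state of +2 for chromium. Cr sits in group 6, so the d-electron count is 6 − 2 = 4. Isothiocyanate is a weak-field ligand for a first-row metal, so the complex is high-spin. The t₂g³e_g¹ (high-spin) configuration has an unevenly filled e_g set; the Jahn–Teller theorem predicts a tetragonal distortion (typically axial elongation) to lift the degeneracy.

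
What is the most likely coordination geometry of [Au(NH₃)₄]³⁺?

square planar

Ligand charges: ammonia is neutral. With an overall charge of +3 the gold centre must be in the +3 oxidation state.
Group 11 minus oxidation state 3 gives a d⁸ configuration.
With 4 monodentate ligands the coordination number is 4.
A 5d d⁸ ion has a large crystal-field splitting; square planar leaves the high-energy d_{x²−y²} orbital empty and maximises CFSE.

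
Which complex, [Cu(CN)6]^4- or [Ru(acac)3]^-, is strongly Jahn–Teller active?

[Cu(CN)6]^4-

[Cu(CN)6]^4-: Each cyanide is −1; balancing the −4 overall charge requires Cu(II). Group 11 minus oxidation state 2 gives a d⁹ configuration. The t₂g⁶e_g³ configuration has an unevenly filled e_g set; the Jahn–Teller theorem predicts a tetragonal distortion (typically axial elongation) to lift the degeneracy.
[Ru(acac)3]^-: Summing ligand charges against the −1 overall charge gives an oxidation state of +2 for ruthenium. Ruthenium is a group-8 element; Ru(II) is therefore d⁶. A 4d ion has a large Δₒ and is invariably low-spin. The d⁶ configuration leaves the e_g set evenly filled (or empty) — no strong Jahn–Teller driving force.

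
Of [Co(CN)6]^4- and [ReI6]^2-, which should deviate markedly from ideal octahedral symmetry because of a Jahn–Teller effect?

[Co(CN)6]^4-

[Co(CN)6]^4-: Each cyanide is −1; balancing the −4 overall charge requires Co(II). Cobalt is a group-9 element; Co(II) is therefore d⁷. Cyanide is a strong-field ligand (high in the spectrochemical series) for a first-row metal, so the complex is low-spin. The t₂g⁶e_g¹ (low-spin) configuration has an unevenly filled e_g set; the Jahn–Teller theorem predicts a tetragonal distortion (typically axial elongation) to lift the degeneracy.
[ReI6]^2-: Ligand charges: each iodide is −1. With an overall charge of −2 the rhenium centre must be in the +4 oxidation state. Re sits in group 7, so the d-electron count is 7 − 4 = 3. The d³ configuration leaves the e_g set evenly filled (or empty) — no strong Jahn–Teller driving force.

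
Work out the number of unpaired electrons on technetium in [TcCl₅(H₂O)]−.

Ligand charges: each chloride is −1; water is neutral. With an overall charge of −1 the technetium centre must be in the +4 oxidation state.
Tc sits in group 7, so the d-electron count is 7 − 4 = 3.
In an octahedral field the d³ configuration is t₂g³e_g⁰ (only one arrangement possible), giving 3 unpaired electrons.

3 unpaired electrons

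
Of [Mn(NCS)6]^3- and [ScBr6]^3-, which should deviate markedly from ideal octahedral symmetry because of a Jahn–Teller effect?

[Mn(NCS)6]^3-

[Mn(NCS)6]^3-: Ligand charges: each isothiocyanate is −1. With an overall charge of −3 the manganese centre must be in the +3 oxidation state. Group 7 minus oxidation state 3 gives a d⁴ configuration. Isothiocyanate is a weak-field ligand for a first-row metal, so the complex is high-spin. The t₂g³e_g¹ (high-spin) configuration has an unevenly filled e_g set; the Jahn–Teller theorem predicts a tetragonal distortion (typically axial elongation) to lift the degeneracy.
[ScBr6]^3-: Summing ligand charges against the −3 overall charge gives an oxidation state of +3 for scandium. Sc sits in group 3, so the d-electron count is 3 − 3 = 0. The d⁰ configuration leaves the e_g set evenly filled (or empty) — no strong Jahn–Teller driving force.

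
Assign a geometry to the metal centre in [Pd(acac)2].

square planar

Each acetylacetonate is −1; balancing the 0 overall charge requires Pd(II).
Group 10 minus oxidation state 2 gives a d⁸ configuration.
Counting donor atoms: 2×acetylacetonate (bidentate) → 4 donors. Coordination number = 4.
A 4d d⁸ ion has a large crystal-field splitting; square planar leaves the high-energy d_{x²−y²} orbital empty and maximises CFSE.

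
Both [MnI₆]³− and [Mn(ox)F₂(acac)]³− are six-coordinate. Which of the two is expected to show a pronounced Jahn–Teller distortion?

[MnI₆]³−

[MnI₆]³−: Summing ligand charges against the −3 overall charge gives an oxidation state of +3 for manganese. Group 7 minus oxidation state 3 gives a d⁴ configuration. Iodide is a weak-field ligand for a first-row metal, so the complex is high-spin. The t₂g³e_g¹ (high-spin) configuration has an unevenly filled e_g set; the Jahn–Teller theorem predicts a tetragonal distortion (typically axial elongation) to lift the degeneracy.
[Mn(ox)F₂(acac)]³−: Summing ligand charges against the −3 overall charge gives an oxidation state of +2 for manganese. Group 7 minus oxidation state 2 gives a d⁵ configuration. Acetylacetonate, fluoride, and oxalate are weak-field ligands for a first-row metal, so the complex is high-spin. The d⁵ configuration leaves the e_g set evenly filled (or empty) — no strong Jahn–Teller driving force.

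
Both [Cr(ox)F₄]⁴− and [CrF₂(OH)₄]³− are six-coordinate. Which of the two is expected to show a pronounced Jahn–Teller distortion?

[Cr(ox)F₄]⁴−

[Cr(ox)F₄]⁴−: Ligand charges: each oxalate is −2; each fluoride is −1. With an overall charge of −4 the chromium centre must be in the +2 oxidation state. Group 6 minus oxidation state 2 gives a d⁴ configuration. Fluoride and oxalate are weak-field ligands for a first-row metal, so the complex is high-spin. The t₂g³e_g¹ (high-spin) configuration has an unevenly filled e_g set; the Jahn–Teller theorem predicts a tetragonal distortion (typically axial elongation) to lift the degeneracy.
[CrF₂(OH)₄]³−: Summing ligand charges against the −3 overall charge gives an oxidation state of +3 for chromium. Chromium is a group-6 element; Cr(III) is therefore d³. The d³ configuration leaves the e_g set evenly filled (or empty) — no strong Jahn–Teller driving force.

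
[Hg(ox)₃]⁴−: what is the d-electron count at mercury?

d¹⁰

Each oxalate is −2; balancing the −4 overall charge requires Hg(II).
Hg sits in group 12, so the d-electron count is 12 − 2 = 10.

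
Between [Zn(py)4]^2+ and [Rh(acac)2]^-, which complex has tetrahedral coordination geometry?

[Zn(py)4]^2+

For [Zn(py)4]^2+: Pyridine is neutral; balancing the +2 overall charge requires Zn(II). Zn sits in group 12, so the d-electron count is 12 − 2 = 10. A d¹⁰ ion has no crystal-field stabilisation preference between square planar and tetrahedral, so four ligands adopt the sterically favoured tetrahedral geometry. → tetrahedral.
For [Rh(acac)2]^-: Summing ligand charges against the −1 overall charge gives an oxidation state of +1 for rhodium. Rh sits in group 9, so the d-electron count is 9 − 1 = 8. A 4d d⁸ ion has a large crystal-field splitting; square planar leaves the high-energy d_{x²−y²} orbital empty and maximises CFSE. → square planar.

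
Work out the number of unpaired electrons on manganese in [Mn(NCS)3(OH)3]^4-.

Each isothiocyanate is −1; each hydroxide is −1; balancing the −4 overall charge requires Mn(II).
Manganese is a group-7 element; Mn(II) is therefore d⁵.
The spin state decides the count: Hydroxide and isothiocyanate are weak-field ligands for a first-row metal, so the complex is high-spin.
An octahedral high-spin d⁵ ion is t₂g³e_g², giving 5 unpaired electrons.

5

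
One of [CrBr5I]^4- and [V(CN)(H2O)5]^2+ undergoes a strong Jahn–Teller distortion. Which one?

[CrBr5I]^4-

[CrBr5I]^4-: Ligand charges: each bromide is −1; each iodide is −1. With an overall charge of −4 the chromium centre must be in the +2 oxidation state. Group 6 minus oxidation state 2 gives a d⁴ configuration. Bromide and iodide are weak-field ligands for a first-row metal, so the complex is high-spin. The t₂g³e_g¹ (high-spin) configuration has an unevenly filled e_g set; the Jahn–Teller theorem predicts a tetragonal distortion (typically axial elongation) to lift the degeneracy.
[V(CN)(H2O)5]^2+: Each cyanide is −1; water is neutral; balancing the +2 overall charge requires V(III). Vanadium is a group-5 element; V(III) is therefore d². The d² configuration leaves the e_g set evenly filled (or empty) — no strong Jahn–Teller driving force.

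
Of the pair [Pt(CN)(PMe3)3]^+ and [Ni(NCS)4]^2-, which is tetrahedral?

For [Pt(CN)(PMe3)3]^+: Ligand charges: each cyanide is −1; trimethylphosphine is neutral. With an overall charge of +1 the platinum centre must be in the +2 oxidation state. Group 10 minus oxidation state 2 gives a d⁸ configuration. A 5d d⁸ ion has a large crystal-field splitting; square planar leaves the high-energy d_{x²−y²} orbital empty and maximises CFSE. → square planar.
For [Ni(NCS)4]^2-: Summing ligand charges against the −2 overall charge gives an oxidation state of +2 for nickel. Nickel is a group-10 element; Ni(II) is therefore d⁸. Isothiocyanate is a weak-field ligand. With weak-field ligands the CFSE gain from square planar is small, so a 3d d⁸ ion takes the sterically preferred tetrahedral geometry. → tetrahedral.

[Ni(NCS)4]^2-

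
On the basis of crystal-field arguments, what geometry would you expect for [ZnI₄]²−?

tetrahedral

Each iodide is −1; balancing the −2 overall charge requires Zn(II).
Group 12 minus oxidation state 2 gives a d¹⁰ configuration.
Coordination number: 4.
A d¹⁰ ion has no crystal-field stabilisation preference between square planar and tetrahedral, so four ligands adopt the sterically favoured tetrahedral geometry.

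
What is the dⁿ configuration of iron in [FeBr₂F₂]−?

Summing ligand charges against the −1 overall charge gives an oxidation state of +3 for iron.
Group 8 minus oxidation state 3 gives a d⁵ configuration.

d5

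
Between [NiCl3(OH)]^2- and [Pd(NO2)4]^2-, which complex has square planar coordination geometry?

[Pd(NO2)4]^2-

For [NiCl3(OH)]^2-: Each chloride is −1; each hydroxide is −1; balancing the −2 overall charge requires Ni(II). Group 10 minus oxidation state 2 gives a d⁸ configuration. Chloride and hydroxide are weak-field ligands. With weak-field ligands the CFSE gain from square planar is small, so a 3d d⁸ ion takes the sterically preferred tetrahedral geometry. → tetrahedral.
For [Pd(NO2)4]^2-: Summing ligand charges against the −2 overall charge gives an oxidation state of +2 for palladium. Pd sits in group 10, so the d-electron count is 10 − 2 = 8. A 4d d⁸ ion has a large crystal-field splitting; square planar leaves the high-energy d_{x²−y²} orbital empty and maximises CFSE. → square planar.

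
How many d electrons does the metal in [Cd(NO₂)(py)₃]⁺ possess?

Each nitro (N-bound nitrite) is −1; pyridine is neutral; balancing the +1 overall charge requires Cd(II).
Cd sits in group 12, so the d-electron count is 12 − 2 = 10.

d¹⁰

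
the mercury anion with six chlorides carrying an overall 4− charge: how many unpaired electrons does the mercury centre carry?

0 unpaired electrons

Each chloride is −1; balancing the −4 overall charge requires Hg(II).
Group 12 minus oxidation state 2 gives a d¹⁰ configuration.
In an octahedral field the d¹⁰ configuration is t₂g⁶e_g⁴, giving 0 unpaired electrons.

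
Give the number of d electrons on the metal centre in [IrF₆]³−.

Ligand charges: each fluoride is −1. With an overall charge of −3 the iridium centre must be in the +3 oxidation state.
Ir sits in group 9, so the d-electron count is 9 − 3 = 6.

d⁶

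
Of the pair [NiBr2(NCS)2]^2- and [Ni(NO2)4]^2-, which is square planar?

[Ni(NO2)4]^2-

For [NiBr2(NCS)2]^2-: Ligand charges: each bromide is −1; each isothiocyanate is −1. With an overall charge of −2 the nickel centre must be in the +2 oxidation state. Group 10 minus oxidation state 2 gives a d⁸ configuration. Bromide and isothiocyanate are weak-field ligands. With weak-field ligands the CFSE gain from square planar is small, so a 3d d⁸ ion takes the sterically preferred tetrahedral geometry. → tetrahedral.
For [Ni(NO2)4]^2-: Ligand charges: each nitro (N-bound nitrite) is −1. With an overall charge of −2 the nickel centre must be in the +2 oxidation state. Nickel is a group-10 element; Ni(II) is therefore d⁸. Nitro (N-bound nitrite) is a strong-field ligand (high in the spectrochemical series). A 3d d⁸ ion with strong-field ligands gains enough CFSE to favour square planar over tetrahedral. → square planar.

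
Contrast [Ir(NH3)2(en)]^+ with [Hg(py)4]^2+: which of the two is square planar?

[Ir(NH3)2(en)]^+

For [Ir(NH3)2(en)]^+: Summing ligand charges against the +1 overall charge gives an oxidation state of +1 for iridium. Group 9 minus oxidation state 1 gives a d⁸ configuration. A 5d d⁸ ion has a large crystal-field splitting; square planar leaves the high-energy d_{x²−y²} orbital empty and maximises CFSE. → square planar.
For [Hg(py)4]^2+: Pyridine is neutral; balancing the +2 overall charge requires Hg(II). Hg sits in group 12, so the d-electron count is 12 − 2 = 10. A d¹⁰ ion has no crystal-field stabilisation preference between square planar and tetrahedral, so four ligands adopt the sterically favoured tetrahedral geometry. → tetrahedral.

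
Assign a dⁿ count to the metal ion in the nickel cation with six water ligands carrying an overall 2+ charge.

d⁸

Summing ligand charges against the +2 overall charge gives an oxidation state of +2 for nickel.
Nickel is a group-10 element; Ni(II) is therefore d⁸.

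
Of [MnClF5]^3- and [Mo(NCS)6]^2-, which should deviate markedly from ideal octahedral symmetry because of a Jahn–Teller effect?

[MnClF5]^3-

[MnClF5]^3-: Ligand charges: each chloride is −1; each fluoride is −1. With an overall charge of −3 the manganese centre must be in the +3 oxidation state. Mn sits in group 7, so the d-electron count is 7 − 3 = 4. Chloride and fluoride are weak-field ligands for a first-row metal, so the complex is high-spin. The t₂g³e_g¹ (high-spin) configuration has an unevenly filled e_g set; the Jahn–Teller theorem predicts a tetragonal distortion (typically axial elongation) to lift the degeneracy.
[Mo(NCS)6]^2-: Summing ligand charges against the −2 overall charge gives an oxidation state of +4 for molybdenum. Mo sits in group 6, so the d-electron count is 6 − 4 = 2. The d² configuration leaves the e_g set evenly filled (or empty) — no strong Jahn–Teller driving force.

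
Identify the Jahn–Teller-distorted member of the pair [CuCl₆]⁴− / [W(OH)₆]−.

[CuCl₆]⁴−

[CuCl₆]⁴−: Each chloride is −1; balancing the −4 overall charge requires Cu(II). Cu sits in group 11, so the d-electron count is 11 − 2 = 9. The t₂g⁶e_g³ configuration has an unevenly filled e_g set; the Jahn–Teller theorem predicts a tetragonal distortion (typically axial elongation) to lift the degeneracy.
[W(OH)₆]−: Ligand charges: each hydroxide is −1. With an overall charge of −1 the tungsten centre must be in the +5 oxidation state. W sits in group 6, so the d-electron count is 6 − 5 = 1. The d¹ configuration leaves the e_g set evenly filled (or empty) — no strong Jahn–Teller driving force.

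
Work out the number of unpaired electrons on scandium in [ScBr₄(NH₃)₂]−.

Summing ligand charges against the −1 overall charge gives an oxidation state of +3 for scandium.
Scandium is a group-3 element; Sc(III) is therefore d⁰.
In an octahedral field the d⁰ configuration is t₂g⁰e_g⁰, giving 0 unpaired electrons.

0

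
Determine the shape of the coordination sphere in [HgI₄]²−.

Summing ligand charges against the −2 overall charge gives an oxidation state of +2 for mercury.
Mercury is a group-12 element; Hg(II) is therefore d¹⁰.
With 4 monodentate ligands the coordination number is 4.
A d¹⁰ ion has no crystal-field stabilisation preference between square planar and tetrahedral, so four ligands adopt the sterically favoured tetrahedral geometry.

tetrahedral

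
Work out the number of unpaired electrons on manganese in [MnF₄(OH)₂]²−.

Each fluoride is −1; each hydroxide is −1; balancing the −2 overall charge requires Mn(IV).
Manganese is a group-7 element; Mn(IV) is therefore d³.
In an octahedral field the d³ configuration is t₂g³e_g⁰ (only one arrangement possible), giving 3 unpaired electrons.

3 unpaired electrons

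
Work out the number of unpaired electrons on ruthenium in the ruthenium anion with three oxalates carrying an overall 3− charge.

Each oxalate is −2; balancing the −3 overall charge requires Ru(III).
Ru sits in group 8, so the d-electron count is 8 − 3 = 5.
Counting donor atoms: 3×oxalate (bidentate) → 6 donors. Coordination number = 6.
The spin state decides the count: a 4d ion has a large Δₒ and is invariably low-spin.
An octahedral low-spin d⁵ ion is t₂g⁵e_g⁰, giving 1 unpaired electron.

1 unpaired electron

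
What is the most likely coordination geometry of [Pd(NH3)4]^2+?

Ligand charges: ammonia is neutral. With an overall charge of +2 the palladium centre must be in the +2 oxidation state.
Palladium is a group-10 element; Pd(II) is therefore d⁸.
With 4 monodentate ligands the coordination number is 4.
A 4d d⁸ ion has a large crystal-field splitting; square planar leaves the high-energy d_{x²−y²} orbital empty and maximises CFSE.

square planar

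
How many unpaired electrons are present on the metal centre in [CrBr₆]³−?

3 unpaired electrons

Each bromide is −1; balancing the −3 overall charge requires Cr(III).
Chromium is a group-6 element; Cr(III) is therefore d³.
In an octahedral field the d³ configuration is t₂g³e_g⁰ (only one arrangement possible), giving 3 unpaired electrons.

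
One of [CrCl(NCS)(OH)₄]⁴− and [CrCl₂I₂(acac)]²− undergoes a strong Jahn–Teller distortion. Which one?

[CrCl(NCS)(OH)₄]⁴−: Ligand charges: each chloride is −1; each isothiocyanate is −1; each hydroxide is −1. With an overall charge of −4 the chromium centre must be in the +2 oxidation state. Group 6 minus oxidation state 2 gives a d⁴ configuration. Chloride, hydroxide, and isothiocyanate are weak-field ligands for a first-row metal, so the complex is high-spin. The t₂g³e_g¹ (high-spin) configuration has an unevenly filled e_g set; the Jahn–Teller theorem predicts a tetragonal distortion (typically axial elongation) to lift the degeneracy.
[CrCl₂I₂(acac)]²−: Summing ligand charges against the −2 overall charge gives an oxidation state of +3 for chromium. Chromium is a group-6 element; Cr(III) is therefore d³. The d³ configuration leaves the e_g set evenly filled (or empty) — no strong Jahn–Teller driving force.

[CrCl(NCS)(OH)₄]⁴−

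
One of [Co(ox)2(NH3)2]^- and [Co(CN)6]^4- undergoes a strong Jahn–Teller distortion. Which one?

[Co(CN)6]^4-

[Co(ox)2(NH3)2]^-: Each oxalate is −2; ammonia is neutral; balancing the −1 overall charge requires Co(III). Co sits in group 9, so the d-electron count is 9 − 3 = 6. Co(III) has an exceptionally large octahedral splitting and is low-spin with essentially every ligand except fluoride. The d⁶ configuration leaves the e_g set evenly filled (or empty) — no strong Jahn–Teller driving force.
[Co(CN)6]^4-: Each cyanide is −1; balancing the −4 overall charge requires Co(II). Co sits in group 9, so the d-electron count is 9 − 2 = 7. Cyanide is a strong-field ligand (high in the spectrochemical series) for a first-row metal, so the complex is low-spin. The t₂g⁶e_g¹ (low-spin) configuration has an unevenly filled e_g set; the Jahn–Teller theorem predicts a tetragonal distortion (typically axial elongation) to lift the degeneracy.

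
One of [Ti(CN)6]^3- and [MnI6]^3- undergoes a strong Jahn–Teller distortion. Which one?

[MnI6]^3-

[Ti(CN)6]^3-: Each cyanide is −1; balancing the −3 overall charge requires Ti(III). Ti sits in group 4, so the d-electron count is 4 − 3 = 1. The d¹ configuration leaves the e_g set evenly filled (or empty) — no strong Jahn–Teller driving force.
[MnI6]^3-: Each iodide is −1; balancing the −3 overall charge requires Mn(III). Manganese is a group-7 element; Mn(III) is therefore d⁴. Iodide is a weak-field ligand for a first-row metal, so the complex is high-spin. The t₂g³e_g¹ (high-spin) configuration has an unevenly filled e_g set; the Jahn–Teller theorem predicts a tetragonal distortion (typically axial elongation) to lift the degeneracy.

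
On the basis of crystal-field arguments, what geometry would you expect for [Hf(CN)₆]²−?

octahedral

Each cyanide is −1; balancing the −2 overall charge requires Hf(IV).
Group 4 minus oxidation state 4 gives a d⁰ configuration.
With 6 monodentate ligands the coordination number is 6.
Six donors around a single metal centre give an octahedral coordination sphere.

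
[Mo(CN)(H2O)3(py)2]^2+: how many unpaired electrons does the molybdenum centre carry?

3

Each cyanide is −1; water is neutral; pyridine is neutral; balancing the +2 overall charge requires Mo(III).
Molybdenum is a group-6 element; Mo(III) is therefore d³.
In an octahedral field the d³ configuration is t₂g³e_g⁰ (only one arrangement possible), giving 3 unpaired electrons.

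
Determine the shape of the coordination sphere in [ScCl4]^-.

Ligand charges: each chloride is −1. With an overall charge of −1 the scandium centre must be in the +3 oxidation state.
Scandium is a group-3 element; Sc(III) is therefore d⁰.
Coordination number: 4.
A d⁰ ion has no crystal-field stabilisation preference between square planar and tetrahedral, so four ligands adopt the sterically favoured tetrahedral geometry.

tetrahedral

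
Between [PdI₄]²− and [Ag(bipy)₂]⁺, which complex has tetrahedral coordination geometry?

For [PdI₄]²−: Ligand charges: each iodide is −1. With an overall charge of −2 the palladium centre must be in the +2 oxidation state. Palladium is a group-10 element; Pd(II) is therefore d⁸. A 4d d⁸ ion has a large crystal-field splitting; square planar leaves the high-energy d_{x²−y²} orbital empty and maximises CFSE. → square planar.
For [Ag(bipy)₂]⁺: Summing ligand charges against the +1 overall charge gives an oxidation state of +1 for silver. Ag sits in group 11, so the d-electron count is 11 − 1 = 10. A d¹⁰ ion has no crystal-field stabilisation preference between square planar and tetrahedral, so four ligands adopt the sterically favoured tetrahedral geometry. → tetrahedral.

[Ag(bipy)₂]⁺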